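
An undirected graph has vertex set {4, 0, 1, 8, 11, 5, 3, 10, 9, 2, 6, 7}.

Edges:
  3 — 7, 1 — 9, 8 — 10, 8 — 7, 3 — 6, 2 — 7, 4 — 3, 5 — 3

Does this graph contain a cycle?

DFS, tracking each vertex's parent; an edge to a visited non-parent vertex closes a cycle.
Start from 2:
visit 2 (parent –)
  visit 7 (parent 2)
    7–2: parent, skip
    visit 8 (parent 7)
      8–7: parent, skip
      visit 10 (parent 8)
        10–8: parent, skip
    visit 3 (parent 7)
      visit 6 (parent 3)
        6–3: parent, skip
      3–7: parent, skip
      visit 4 (parent 3)
        4–3: parent, skip
      visit 5 (parent 3)
        5–3: parent, skip
visit 0 (parent –)
visit 1 (parent –)
  visit 9 (parent 1)
    9–1: parent, skip
visit 11 (parent –)
No non-parent visited neighbor found — the graph is a forest.

No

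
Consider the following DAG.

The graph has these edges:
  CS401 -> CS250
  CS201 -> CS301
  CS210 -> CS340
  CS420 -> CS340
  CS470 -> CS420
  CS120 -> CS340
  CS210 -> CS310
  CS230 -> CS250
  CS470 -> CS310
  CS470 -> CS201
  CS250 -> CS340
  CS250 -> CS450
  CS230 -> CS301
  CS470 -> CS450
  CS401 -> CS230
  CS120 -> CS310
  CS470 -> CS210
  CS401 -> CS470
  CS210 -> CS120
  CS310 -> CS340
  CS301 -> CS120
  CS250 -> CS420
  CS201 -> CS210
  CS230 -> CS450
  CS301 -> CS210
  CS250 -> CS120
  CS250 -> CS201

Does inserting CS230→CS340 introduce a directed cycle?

No

Adding CS230→CS340 creates a cycle iff CS340 can already reach CS230.
Explore from CS340: no path reaches CS230. The graph stays acyclic.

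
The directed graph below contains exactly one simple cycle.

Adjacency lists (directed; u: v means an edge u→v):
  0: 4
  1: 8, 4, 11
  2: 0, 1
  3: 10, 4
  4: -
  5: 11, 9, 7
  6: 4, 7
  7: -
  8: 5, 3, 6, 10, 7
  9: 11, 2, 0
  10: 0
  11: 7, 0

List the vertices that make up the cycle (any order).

1, 2, 5, 8, 9

DFS with gray/black marking from 8:
8 gray
  5 gray
    11 gray
      7 gray
      7 black
      0 gray
        4 gray
        4 black
      0 black
    11 black
    9 gray
      9→11: 11 black — skip
      2 gray
        2→0: 0 black — skip
        1 gray
          1→8: 8 is gray → back edge
Back edge closes the cycle 8 → 5 → 9 → 2 → 1 → 8; its vertices are {1, 2, 5, 8, 9}.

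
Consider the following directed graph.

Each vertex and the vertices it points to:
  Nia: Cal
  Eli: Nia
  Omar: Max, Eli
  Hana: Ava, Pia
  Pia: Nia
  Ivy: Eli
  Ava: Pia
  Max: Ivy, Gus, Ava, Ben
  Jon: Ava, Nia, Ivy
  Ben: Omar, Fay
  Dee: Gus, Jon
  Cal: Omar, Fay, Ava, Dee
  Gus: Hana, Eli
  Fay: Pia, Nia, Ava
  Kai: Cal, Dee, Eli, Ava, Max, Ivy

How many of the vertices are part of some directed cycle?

A vertex is on a directed cycle iff it belongs to a strongly connected component of size ≥ 2 (or has a self-loop).
The vertices on cycles are {Ava, Ben, Cal, Dee, Eli, Fay, Gus, Ivy, Jon, Max, Nia, Pia, Hana, Omar} — 14 in total.

14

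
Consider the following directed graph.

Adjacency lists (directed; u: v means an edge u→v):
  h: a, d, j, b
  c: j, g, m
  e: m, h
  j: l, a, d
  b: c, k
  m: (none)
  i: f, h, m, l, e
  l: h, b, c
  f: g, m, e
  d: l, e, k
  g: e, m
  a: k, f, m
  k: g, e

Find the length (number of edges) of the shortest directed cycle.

For each vertex v, BFS finds the shortest path from v back to v.
The shortest such closed walk is h → j → l → h, length 3.

3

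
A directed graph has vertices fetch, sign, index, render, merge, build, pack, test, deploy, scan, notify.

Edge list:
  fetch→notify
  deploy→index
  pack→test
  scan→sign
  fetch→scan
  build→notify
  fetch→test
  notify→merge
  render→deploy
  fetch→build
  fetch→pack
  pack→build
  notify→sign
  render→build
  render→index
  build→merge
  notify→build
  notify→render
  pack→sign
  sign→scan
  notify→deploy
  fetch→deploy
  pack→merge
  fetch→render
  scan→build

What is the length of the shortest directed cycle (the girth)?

For each vertex v, BFS finds the shortest path from v back to v.
The shortest such closed walk is scan → sign → scan, length 2.

2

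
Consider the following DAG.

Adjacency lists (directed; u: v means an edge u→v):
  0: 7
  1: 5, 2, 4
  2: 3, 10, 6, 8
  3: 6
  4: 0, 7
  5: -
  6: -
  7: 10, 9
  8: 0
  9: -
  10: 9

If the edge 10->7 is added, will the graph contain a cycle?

Yes

Adding 10→7 creates a cycle iff 7 can already reach 10.
Path from 7: 7 → 10.
So 7 → … → 10 → 7 is a cycle.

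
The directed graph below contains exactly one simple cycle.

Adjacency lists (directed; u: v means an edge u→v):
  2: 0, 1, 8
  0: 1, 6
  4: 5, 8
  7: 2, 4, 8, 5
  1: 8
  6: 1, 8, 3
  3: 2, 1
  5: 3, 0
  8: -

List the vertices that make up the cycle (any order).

0, 2, 3, 6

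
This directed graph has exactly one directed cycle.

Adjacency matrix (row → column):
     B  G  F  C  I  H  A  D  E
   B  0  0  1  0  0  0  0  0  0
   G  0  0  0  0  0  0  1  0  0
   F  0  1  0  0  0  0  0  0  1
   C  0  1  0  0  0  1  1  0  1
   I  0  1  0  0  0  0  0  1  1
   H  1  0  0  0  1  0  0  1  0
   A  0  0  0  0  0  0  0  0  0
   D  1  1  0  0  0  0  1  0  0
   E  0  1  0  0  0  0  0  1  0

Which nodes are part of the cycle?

B, D, E, F

DFS with gray/black marking from B:
B gray
  F gray
    E gray
      D gray
        A gray
        A black
        D→B: B is gray → back edge
Back edge closes the cycle B → F → E → D → B; its vertices are {B, D, E, F}.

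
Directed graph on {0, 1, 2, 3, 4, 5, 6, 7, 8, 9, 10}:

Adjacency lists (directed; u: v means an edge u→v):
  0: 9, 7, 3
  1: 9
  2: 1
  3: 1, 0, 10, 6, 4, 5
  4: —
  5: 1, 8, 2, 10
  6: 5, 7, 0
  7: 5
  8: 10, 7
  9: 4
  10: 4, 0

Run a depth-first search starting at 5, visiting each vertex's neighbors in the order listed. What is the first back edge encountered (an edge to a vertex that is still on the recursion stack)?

DFS from 5 (visiting each vertex's neighbors in the order listed); mark gray on enter, black on exit:
5 gray
  1 gray
    9 gray
      4 gray
      4 black
    9 black
  1 black
  8 gray
    10 gray
      10→4: 4 black — skip
      0 gray
        0→9: 9 black — skip
        7 gray
          7→5: 5 is gray → back edge
First back edge: 7 → 5.

7->5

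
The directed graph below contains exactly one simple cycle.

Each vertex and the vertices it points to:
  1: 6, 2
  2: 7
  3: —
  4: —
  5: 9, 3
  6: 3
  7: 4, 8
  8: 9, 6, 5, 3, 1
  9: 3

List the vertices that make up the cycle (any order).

DFS with gray/black marking from 7:
7 gray
  4 gray
  4 black
  8 gray
    9 gray
      3 gray
      3 black
    9 black
    6 gray
      6→3: 3 black — skip
    6 black
    5 gray
      5→9: 9 black — skip
      5→3: 3 black — skip
    5 black
    8→3: 3 black — skip
    1 gray
      1→6: 6 black — skip
      2 gray
        2→7: 7 is gray → back edge
Back edge closes the cycle 7 → 8 → 1 → 2 → 7; its vertices are {1, 2, 7, 8}.

1, 2, 7, 8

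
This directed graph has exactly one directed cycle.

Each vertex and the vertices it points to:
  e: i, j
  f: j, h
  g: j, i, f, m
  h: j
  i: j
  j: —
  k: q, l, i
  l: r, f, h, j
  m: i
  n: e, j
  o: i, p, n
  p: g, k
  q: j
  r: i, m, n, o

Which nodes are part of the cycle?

k, l, o, p, r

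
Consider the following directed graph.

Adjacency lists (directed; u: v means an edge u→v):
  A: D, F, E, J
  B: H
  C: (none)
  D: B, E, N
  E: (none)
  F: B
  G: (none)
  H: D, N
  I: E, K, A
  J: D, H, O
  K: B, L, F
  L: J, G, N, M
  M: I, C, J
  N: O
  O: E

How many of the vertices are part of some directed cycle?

7

A vertex is on a directed cycle iff it belongs to a strongly connected component of size ≥ 2 (or has a self-loop).
The vertices on cycles are {B, D, H, I, K, L, M} — 7 in total.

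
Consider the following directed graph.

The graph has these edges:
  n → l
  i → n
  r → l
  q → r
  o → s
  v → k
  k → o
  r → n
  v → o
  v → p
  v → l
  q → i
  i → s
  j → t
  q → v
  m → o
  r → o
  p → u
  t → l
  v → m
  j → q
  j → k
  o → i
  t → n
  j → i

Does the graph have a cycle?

DFS with white/gray/black marking, starting from s:
s gray
s black
i gray
  i→s: s black — skip
  n gray
    l gray
    l black
  n black
i black
j gray
  t gray
    t→l: l black — skip
    t→n: n black — skip
  t black
  q gray
    v gray
      p gray
        u gray
        u black
      p black
      o gray
        o→i: i black — skip
        o→s: s black — skip
      o black
      v→l: l black — skip
      k gray
        k→o: o black — skip
      k black
      m gray
        m→o: o black — skip
      m black
    v black
    r gray
      r→o: o black — skip
      r→n: n black — skip
      r→l: l black — skip
    r black
    q→i: i black — skip
  q black
  j→k: k black — skip
  j→i: i black — skip
j black
Every edge goes to a white or black vertex — no back edge, so the graph is acyclic.

No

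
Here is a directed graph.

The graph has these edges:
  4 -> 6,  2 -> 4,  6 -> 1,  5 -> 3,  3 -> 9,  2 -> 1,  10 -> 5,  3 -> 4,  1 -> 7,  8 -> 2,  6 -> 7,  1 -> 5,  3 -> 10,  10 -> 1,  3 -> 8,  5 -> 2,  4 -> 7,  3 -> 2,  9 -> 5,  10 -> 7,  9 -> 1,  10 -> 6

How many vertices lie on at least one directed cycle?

9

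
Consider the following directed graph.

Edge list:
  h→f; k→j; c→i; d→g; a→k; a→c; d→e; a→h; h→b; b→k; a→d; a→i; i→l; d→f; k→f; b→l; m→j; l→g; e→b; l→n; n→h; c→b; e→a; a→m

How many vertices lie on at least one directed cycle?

7

A vertex is on a directed cycle iff it belongs to a strongly connected component of size ≥ 2 (or has a self-loop).
The vertices on cycles are {a, b, d, e, h, l, n} — 7 in total.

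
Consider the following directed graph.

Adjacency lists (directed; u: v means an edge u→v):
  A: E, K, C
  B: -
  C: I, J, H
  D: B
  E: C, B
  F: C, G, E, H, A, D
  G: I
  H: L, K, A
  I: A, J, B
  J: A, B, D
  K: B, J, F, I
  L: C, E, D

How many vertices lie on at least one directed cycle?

10

A vertex is on a directed cycle iff it belongs to a strongly connected component of size ≥ 2 (or has a self-loop).
The vertices on cycles are {A, C, E, F, G, H, I, J, K, L} — 10 in total.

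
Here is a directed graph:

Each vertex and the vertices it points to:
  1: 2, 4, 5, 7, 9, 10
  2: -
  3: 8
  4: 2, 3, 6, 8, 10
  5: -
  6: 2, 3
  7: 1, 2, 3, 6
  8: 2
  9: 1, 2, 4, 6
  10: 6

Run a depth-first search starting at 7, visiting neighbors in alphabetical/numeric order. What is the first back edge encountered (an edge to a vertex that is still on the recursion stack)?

1→7

DFS from 7 (visiting neighbors in alphabetical/numeric order); mark gray on enter, black on exit:
7 gray
  1 gray
    2 gray
    2 black
    4 gray
      4→2: 2 black — skip
      3 gray
        8 gray
          8→2: 2 black — skip
        8 black
      3 black
      6 gray
        6→2: 2 black — skip
        6→3: 3 black — skip
      6 black
      4→8: 8 black — skip
      10 gray
        10→6: 6 black — skip
      10 black
    4 black
    5 gray
    5 black
    1→7: 7 is gray → back edge
First back edge: 1 → 7.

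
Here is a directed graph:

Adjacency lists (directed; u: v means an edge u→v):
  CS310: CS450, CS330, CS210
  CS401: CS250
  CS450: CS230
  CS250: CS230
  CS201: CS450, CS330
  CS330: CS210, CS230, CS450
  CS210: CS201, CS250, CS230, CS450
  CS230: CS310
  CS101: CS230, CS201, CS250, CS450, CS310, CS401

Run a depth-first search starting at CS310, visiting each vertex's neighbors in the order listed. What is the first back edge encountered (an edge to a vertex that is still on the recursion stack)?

DFS from CS310 (visiting each vertex's neighbors in the order listed); mark gray on enter, black on exit:
CS310 gray
  CS450 gray
    CS230 gray
      CS230→CS310: CS310 is gray → back edge
First back edge: CS230 → CS310.

CS230->CS310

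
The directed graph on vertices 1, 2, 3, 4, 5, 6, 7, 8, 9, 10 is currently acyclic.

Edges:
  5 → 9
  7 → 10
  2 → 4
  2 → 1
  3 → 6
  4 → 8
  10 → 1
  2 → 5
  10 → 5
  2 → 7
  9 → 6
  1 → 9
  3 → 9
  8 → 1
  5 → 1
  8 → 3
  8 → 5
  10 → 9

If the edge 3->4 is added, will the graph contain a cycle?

Yes

Adding 3→4 creates a cycle iff 4 can already reach 3.
Path from 4: 4 → 8 → 3.
So 4 → … → 3 → 4 is a cycle.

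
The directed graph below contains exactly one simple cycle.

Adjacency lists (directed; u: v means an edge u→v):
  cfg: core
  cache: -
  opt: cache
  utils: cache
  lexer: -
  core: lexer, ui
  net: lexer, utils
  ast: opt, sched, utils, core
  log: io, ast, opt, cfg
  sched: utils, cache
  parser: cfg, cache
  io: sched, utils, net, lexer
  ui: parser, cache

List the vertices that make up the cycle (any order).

ui, cfg, core, parser

DFS with gray/black marking from cfg:
cfg gray
  core gray
    lexer gray
    lexer black
    ui gray
      parser gray
        parser→cfg: cfg is gray → back edge
Back edge closes the cycle cfg → core → ui → parser → cfg; its vertices are {ui, cfg, core, parser}.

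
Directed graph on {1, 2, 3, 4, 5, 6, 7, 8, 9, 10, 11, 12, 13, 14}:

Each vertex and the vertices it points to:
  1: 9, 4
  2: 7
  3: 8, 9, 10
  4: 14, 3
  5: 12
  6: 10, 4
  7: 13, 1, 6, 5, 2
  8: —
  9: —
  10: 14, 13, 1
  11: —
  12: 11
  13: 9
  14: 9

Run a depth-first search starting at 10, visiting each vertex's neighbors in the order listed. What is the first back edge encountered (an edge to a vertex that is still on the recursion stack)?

3→10

DFS from 10 (visiting each vertex's neighbors in the order listed); mark gray on enter, black on exit:
10 gray
  14 gray
    9 gray
    9 black
  14 black
  13 gray
    13→9: 9 black — skip
  13 black
  1 gray
    1→9: 9 black — skip
    4 gray
      4→14: 14 black — skip
      3 gray
        8 gray
        8 black
        3→9: 9 black — skip
        3→10: 10 is gray → back edge
First back edge: 3 → 10.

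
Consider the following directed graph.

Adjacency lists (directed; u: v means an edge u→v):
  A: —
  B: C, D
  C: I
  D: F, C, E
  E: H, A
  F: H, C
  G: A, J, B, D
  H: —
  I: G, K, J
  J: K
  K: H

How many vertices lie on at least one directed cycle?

A vertex is on a directed cycle iff it belongs to a strongly connected component of size ≥ 2 (or has a self-loop).
The vertices on cycles are {B, C, D, F, G, I} — 6 in total.

6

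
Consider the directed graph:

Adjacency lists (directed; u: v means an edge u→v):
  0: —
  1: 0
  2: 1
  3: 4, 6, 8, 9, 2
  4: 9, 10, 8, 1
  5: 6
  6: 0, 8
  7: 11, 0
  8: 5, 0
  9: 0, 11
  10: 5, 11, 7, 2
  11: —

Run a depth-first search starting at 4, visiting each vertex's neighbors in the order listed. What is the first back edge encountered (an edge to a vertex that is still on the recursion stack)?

DFS from 4 (visiting each vertex's neighbors in the order listed); mark gray on enter, black on exit:
4 gray
  9 gray
    0 gray
    0 black
    11 gray
    11 black
  9 black
  10 gray
    5 gray
      6 gray
        6→0: 0 black — skip
        8 gray
          8→5: 5 is gray → back edge
First back edge: 8 → 5.

8→5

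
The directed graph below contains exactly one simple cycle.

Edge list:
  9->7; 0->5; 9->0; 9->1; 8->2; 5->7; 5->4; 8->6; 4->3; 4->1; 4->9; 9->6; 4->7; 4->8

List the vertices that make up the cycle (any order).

0, 4, 5, 9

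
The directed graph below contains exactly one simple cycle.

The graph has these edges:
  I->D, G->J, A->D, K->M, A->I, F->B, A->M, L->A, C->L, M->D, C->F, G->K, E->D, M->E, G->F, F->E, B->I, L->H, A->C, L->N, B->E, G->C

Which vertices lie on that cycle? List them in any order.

A, C, L

DFS with gray/black marking from C:
C gray
  F gray
    E gray
      D gray
      D black
    E black
    B gray
      I gray
        I→D: D black — skip
      I black
      B→E: E black — skip
    B black
  F black
  L gray
    A gray
      A→C: C is gray → back edge
Back edge closes the cycle C → L → A → C; its vertices are {A, C, L}.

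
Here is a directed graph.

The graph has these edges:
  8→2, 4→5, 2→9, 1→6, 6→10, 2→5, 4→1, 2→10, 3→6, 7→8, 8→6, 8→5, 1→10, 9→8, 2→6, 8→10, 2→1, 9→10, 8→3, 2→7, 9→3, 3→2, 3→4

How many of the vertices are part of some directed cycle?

5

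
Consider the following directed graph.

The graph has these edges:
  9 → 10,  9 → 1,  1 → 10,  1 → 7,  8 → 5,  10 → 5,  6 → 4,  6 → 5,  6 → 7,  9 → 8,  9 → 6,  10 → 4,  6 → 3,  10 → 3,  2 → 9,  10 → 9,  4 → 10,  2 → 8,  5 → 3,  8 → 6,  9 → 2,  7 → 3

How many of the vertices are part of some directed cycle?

7

A vertex is on a directed cycle iff it belongs to a strongly connected component of size ≥ 2 (or has a self-loop).
The vertices on cycles are {1, 2, 4, 6, 8, 9, 10} — 7 in total.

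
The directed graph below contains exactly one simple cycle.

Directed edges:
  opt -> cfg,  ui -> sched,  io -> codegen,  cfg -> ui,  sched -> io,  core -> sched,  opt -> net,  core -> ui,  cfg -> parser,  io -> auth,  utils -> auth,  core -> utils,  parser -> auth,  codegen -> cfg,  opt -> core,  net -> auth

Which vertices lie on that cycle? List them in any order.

DFS with gray/black marking from cfg:
cfg gray
  ui gray
    sched gray
      io gray
        codegen gray
          codegen→cfg: cfg is gray → back edge
Back edge closes the cycle cfg → ui → sched → io → codegen → cfg; its vertices are {io, ui, cfg, sched, codegen}.

io, ui, cfg, sched, codegen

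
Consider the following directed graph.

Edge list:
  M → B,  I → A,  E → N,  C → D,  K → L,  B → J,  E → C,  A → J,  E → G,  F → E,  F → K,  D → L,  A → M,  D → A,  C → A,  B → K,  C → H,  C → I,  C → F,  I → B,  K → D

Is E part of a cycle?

Yes

E is on a cycle iff E can reach itself via ≥1 edge.
E → C → F → E — yes.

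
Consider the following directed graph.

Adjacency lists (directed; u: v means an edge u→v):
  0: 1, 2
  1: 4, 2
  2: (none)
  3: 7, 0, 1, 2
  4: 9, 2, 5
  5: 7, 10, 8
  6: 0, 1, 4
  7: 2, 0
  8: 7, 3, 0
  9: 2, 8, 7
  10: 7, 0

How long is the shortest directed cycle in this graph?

For each vertex v, BFS finds the shortest path from v back to v.
The shortest such closed walk is 4 → 9 → 8 → 3 → 1 → 4, length 5.

5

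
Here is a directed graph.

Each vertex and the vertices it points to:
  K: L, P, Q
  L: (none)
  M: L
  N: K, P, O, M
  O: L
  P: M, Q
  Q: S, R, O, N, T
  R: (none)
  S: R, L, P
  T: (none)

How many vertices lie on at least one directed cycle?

A vertex is on a directed cycle iff it belongs to a strongly connected component of size ≥ 2 (or has a self-loop).
The vertices on cycles are {K, N, P, Q, S} — 5 in total.

5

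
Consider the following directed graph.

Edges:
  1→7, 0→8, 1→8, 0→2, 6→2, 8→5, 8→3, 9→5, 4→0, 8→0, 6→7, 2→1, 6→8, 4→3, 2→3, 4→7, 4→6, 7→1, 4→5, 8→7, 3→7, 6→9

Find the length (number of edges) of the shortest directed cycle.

2

For each vertex v, BFS finds the shortest path from v back to v.
The shortest such closed walk is 8 → 0 → 8, length 2.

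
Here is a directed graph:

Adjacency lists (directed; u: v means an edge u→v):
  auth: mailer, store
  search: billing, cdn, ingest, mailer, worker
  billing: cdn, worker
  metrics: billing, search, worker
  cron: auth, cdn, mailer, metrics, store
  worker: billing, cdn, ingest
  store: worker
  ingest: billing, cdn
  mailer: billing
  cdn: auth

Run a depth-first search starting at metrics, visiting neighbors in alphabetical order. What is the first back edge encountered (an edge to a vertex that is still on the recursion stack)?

DFS from metrics (visiting neighbors in alphabetical order); mark gray on enter, black on exit:
metrics gray
  billing gray
    cdn gray
      auth gray
        mailer gray
          mailer→billing: billing is gray → back edge
First back edge: mailer → billing.

mailer→billing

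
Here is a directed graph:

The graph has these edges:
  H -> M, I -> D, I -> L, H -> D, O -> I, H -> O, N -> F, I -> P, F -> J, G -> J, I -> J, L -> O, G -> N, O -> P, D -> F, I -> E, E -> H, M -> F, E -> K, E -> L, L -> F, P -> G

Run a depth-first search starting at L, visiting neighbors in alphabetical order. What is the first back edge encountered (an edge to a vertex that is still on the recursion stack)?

DFS from L (visiting neighbors in alphabetical order); mark gray on enter, black on exit:
L gray
  F gray
    J gray
    J black
  F black
  O gray
    I gray
      D gray
        D→F: F black — skip
      D black
      E gray
        H gray
          H→D: D black — skip
          M gray
            M→F: F black — skip
          M black
          H→O: O is gray → back edge
First back edge: H → O.

H→O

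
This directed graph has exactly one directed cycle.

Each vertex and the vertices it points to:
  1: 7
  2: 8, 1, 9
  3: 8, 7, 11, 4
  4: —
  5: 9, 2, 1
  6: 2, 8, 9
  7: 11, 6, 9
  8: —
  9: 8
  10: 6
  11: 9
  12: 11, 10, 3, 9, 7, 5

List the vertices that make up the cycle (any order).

1, 2, 6, 7

DFS with gray/black marking from 1:
1 gray
  7 gray
    11 gray
      9 gray
        8 gray
        8 black
      9 black
    11 black
    6 gray
      2 gray
        2→8: 8 black — skip
        2→1: 1 is gray → back edge
Back edge closes the cycle 1 → 7 → 6 → 2 → 1; its vertices are {1, 2, 6, 7}.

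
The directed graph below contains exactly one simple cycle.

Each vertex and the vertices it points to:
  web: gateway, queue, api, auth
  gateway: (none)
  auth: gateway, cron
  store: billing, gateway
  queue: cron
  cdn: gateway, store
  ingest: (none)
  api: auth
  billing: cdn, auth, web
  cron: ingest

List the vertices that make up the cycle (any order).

cdn, store, billing

DFS with gray/black marking from billing:
billing gray
  cdn gray
    gateway gray
    gateway black
    store gray
      store→billing: billing is gray → back edge
Back edge closes the cycle billing → cdn → store → billing; its vertices are {cdn, store, billing}.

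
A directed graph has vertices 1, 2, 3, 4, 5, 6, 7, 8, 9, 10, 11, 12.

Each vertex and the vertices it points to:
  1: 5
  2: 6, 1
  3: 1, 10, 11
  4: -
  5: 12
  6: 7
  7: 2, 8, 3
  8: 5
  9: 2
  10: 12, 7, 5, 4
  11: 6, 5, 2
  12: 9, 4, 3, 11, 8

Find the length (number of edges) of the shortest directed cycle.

For each vertex v, BFS finds the shortest path from v back to v.
The shortest such closed walk is 3 → 10 → 12 → 3, length 3.

3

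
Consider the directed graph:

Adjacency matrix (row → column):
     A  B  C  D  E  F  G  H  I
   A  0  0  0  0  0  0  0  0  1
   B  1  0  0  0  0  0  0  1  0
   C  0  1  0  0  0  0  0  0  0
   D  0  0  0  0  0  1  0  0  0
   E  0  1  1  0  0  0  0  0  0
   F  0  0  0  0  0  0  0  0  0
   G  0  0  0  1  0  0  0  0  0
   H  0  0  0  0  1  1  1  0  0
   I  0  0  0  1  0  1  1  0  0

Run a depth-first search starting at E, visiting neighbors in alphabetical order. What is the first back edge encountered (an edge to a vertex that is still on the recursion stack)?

DFS from E (visiting neighbors in alphabetical order); mark gray on enter, black on exit:
E gray
  B gray
    A gray
      I gray
        D gray
          F gray
          F black
        D black
        I→F: F black — skip
        G gray
          G→D: D black — skip
        G black
      I black
    A black
    H gray
      H→E: E is gray → back edge
First back edge: H → E.

H->E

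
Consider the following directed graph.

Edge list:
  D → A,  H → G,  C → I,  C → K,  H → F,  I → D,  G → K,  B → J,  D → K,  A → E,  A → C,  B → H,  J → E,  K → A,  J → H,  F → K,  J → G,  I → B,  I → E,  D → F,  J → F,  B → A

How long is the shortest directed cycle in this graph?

3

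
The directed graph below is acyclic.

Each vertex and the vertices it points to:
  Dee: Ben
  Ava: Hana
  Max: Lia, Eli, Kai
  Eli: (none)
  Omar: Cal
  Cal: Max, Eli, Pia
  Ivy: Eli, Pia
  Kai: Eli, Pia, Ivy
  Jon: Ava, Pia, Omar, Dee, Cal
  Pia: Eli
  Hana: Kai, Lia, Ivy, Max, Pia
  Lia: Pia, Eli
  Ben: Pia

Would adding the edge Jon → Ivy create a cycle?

Adding Jon→Ivy creates a cycle iff Ivy can already reach Jon.
Explore from Ivy: no path reaches Jon. The graph stays acyclic.

No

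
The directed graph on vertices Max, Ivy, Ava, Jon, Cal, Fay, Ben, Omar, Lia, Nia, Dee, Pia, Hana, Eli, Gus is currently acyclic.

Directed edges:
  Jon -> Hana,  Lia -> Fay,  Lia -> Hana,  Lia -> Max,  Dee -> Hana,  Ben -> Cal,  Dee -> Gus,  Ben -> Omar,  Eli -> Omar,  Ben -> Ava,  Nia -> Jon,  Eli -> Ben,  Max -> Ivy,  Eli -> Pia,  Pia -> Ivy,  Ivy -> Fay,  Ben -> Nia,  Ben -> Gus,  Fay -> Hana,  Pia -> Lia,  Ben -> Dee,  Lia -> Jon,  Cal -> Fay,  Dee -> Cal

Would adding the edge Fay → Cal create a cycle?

Adding Fay→Cal creates a cycle iff Cal can already reach Fay.
Path from Cal: Cal → Fay.
So Cal → … → Fay → Cal is a cycle.

Yes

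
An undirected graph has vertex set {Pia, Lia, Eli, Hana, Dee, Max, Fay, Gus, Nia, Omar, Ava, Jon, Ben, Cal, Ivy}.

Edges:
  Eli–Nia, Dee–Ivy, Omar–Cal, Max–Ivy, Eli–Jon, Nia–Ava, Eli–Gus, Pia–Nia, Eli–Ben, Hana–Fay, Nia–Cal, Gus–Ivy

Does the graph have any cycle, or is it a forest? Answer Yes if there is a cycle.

No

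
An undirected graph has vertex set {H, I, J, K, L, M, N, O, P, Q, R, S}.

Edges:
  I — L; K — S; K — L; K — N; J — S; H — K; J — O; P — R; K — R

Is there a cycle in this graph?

No

DFS, tracking each vertex's parent; an edge to a visited non-parent vertex closes a cycle.
Start from Q:
visit Q (parent –)
visit H (parent –)
  visit K (parent H)
    visit R (parent K)
      visit P (parent R)
        P–R: parent, skip
      R–K: parent, skip
    visit L (parent K)
      L–K: parent, skip
      visit I (parent L)
        I–L: parent, skip
    visit S (parent K)
      S–K: parent, skip
      visit J (parent S)
        visit O (parent J)
          O–J: parent, skip
        J–S: parent, skip
    visit N (parent K)
      N–K: parent, skip
    K–H: parent, skip
visit M (parent –)
No non-parent visited neighbor found — the graph is a forest.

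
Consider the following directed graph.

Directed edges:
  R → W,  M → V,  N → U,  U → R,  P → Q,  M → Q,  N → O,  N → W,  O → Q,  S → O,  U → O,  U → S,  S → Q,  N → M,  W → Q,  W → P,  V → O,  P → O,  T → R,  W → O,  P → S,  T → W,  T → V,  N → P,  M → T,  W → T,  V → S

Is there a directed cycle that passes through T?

Yes

T is on a cycle iff T can reach itself via ≥1 edge.
T → W → T — yes.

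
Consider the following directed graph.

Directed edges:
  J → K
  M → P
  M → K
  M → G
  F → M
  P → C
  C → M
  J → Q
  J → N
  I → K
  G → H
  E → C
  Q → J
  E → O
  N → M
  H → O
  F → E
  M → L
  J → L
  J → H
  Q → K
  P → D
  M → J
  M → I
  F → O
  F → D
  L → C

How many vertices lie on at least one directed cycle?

7

A vertex is on a directed cycle iff it belongs to a strongly connected component of size ≥ 2 (or has a self-loop).
The vertices on cycles are {C, J, L, M, N, P, Q} — 7 in total.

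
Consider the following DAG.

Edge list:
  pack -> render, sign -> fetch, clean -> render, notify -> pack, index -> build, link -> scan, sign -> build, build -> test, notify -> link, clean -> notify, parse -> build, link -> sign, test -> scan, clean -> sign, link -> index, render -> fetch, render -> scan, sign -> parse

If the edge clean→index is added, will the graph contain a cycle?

No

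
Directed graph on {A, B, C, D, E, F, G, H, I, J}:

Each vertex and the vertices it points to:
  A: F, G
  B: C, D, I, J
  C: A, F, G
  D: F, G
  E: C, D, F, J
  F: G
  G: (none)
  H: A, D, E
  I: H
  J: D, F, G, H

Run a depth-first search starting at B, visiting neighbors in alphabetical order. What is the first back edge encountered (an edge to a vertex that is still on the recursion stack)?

DFS from B (visiting neighbors in alphabetical order); mark gray on enter, black on exit:
B gray
  C gray
    A gray
      F gray
        G gray
        G black
      F black
      A→G: G black — skip
    A black
    C→F: F black — skip
    C→G: G black — skip
  C black
  D gray
    D→F: F black — skip
    D→G: G black — skip
  D black
  I gray
    H gray
      H→A: A black — skip
      H→D: D black — skip
      E gray
        E→C: C black — skip
        E→D: D black — skip
        E→F: F black — skip
        J gray
          J→D: D black — skip
          J→F: F black — skip
          J→G: G black — skip
          J→H: H is gray → back edge
First back edge: J → H.

J->H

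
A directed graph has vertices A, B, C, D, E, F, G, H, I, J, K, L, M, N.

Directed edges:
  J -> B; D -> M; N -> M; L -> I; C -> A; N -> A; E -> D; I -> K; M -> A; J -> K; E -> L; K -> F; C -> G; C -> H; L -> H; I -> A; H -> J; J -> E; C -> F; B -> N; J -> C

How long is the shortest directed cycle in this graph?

3

For each vertex v, BFS finds the shortest path from v back to v.
The shortest such closed walk is J → C → H → J, length 3.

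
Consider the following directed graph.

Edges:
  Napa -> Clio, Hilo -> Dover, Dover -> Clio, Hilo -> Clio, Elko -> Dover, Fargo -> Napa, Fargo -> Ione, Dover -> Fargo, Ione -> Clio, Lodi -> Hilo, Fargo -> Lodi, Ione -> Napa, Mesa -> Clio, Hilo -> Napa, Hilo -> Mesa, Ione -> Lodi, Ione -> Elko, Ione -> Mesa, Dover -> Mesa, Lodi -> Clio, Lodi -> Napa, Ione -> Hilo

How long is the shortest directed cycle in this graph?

4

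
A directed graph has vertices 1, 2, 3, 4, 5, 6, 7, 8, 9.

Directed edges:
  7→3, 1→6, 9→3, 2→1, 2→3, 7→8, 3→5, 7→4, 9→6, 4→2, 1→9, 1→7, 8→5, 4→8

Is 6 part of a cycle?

No

6 lies on a cycle iff there is a path from 6 back to itself.
Exploring from 6, it never reaches itself; equivalently, its strongly connected component is a singleton.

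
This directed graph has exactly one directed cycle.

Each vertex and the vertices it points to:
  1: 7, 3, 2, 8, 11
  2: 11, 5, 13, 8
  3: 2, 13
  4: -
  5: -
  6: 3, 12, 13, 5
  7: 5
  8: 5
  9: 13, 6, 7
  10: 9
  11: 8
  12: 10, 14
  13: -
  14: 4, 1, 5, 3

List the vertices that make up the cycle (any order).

6, 9, 10, 12

DFS with gray/black marking from 12:
12 gray
  10 gray
    9 gray
      13 gray
      13 black
      6 gray
        3 gray
          2 gray
            11 gray
              8 gray
                5 gray
                5 black
              8 black
            11 black
            2→5: 5 black — skip
            2→13: 13 black — skip
            2→8: 8 black — skip
          2 black
          3→13: 13 black — skip
        3 black
        6→12: 12 is gray → back edge
Back edge closes the cycle 12 → 10 → 9 → 6 → 12; its vertices are {6, 9, 10, 12}.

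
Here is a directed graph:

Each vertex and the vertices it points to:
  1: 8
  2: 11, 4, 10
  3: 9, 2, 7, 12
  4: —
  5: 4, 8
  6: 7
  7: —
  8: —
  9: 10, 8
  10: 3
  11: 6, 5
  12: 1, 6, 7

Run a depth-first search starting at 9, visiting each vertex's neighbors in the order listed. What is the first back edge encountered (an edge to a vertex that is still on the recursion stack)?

DFS from 9 (visiting each vertex's neighbors in the order listed); mark gray on enter, black on exit:
9 gray
  10 gray
    3 gray
      3→9: 9 is gray → back edge
First back edge: 3 → 9.

3->9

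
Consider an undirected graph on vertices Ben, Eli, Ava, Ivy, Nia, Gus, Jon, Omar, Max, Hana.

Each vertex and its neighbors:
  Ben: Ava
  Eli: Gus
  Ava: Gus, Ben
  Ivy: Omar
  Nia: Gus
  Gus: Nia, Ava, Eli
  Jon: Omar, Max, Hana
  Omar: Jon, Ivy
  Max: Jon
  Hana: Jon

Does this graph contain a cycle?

No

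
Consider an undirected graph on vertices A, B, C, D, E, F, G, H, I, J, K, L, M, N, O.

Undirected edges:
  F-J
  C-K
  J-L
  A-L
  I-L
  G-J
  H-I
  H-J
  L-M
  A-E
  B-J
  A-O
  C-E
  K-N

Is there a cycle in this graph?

Yes

DFS, tracking each vertex's parent; an edge to a visited non-parent vertex closes a cycle.
Start from C:
visit C (parent –)
  visit K (parent C)
    K–C: parent, skip
    visit N (parent K)
      N–K: parent, skip
  visit E (parent C)
    E–C: parent, skip
    visit A (parent E)
      A–E: parent, skip
      visit O (parent A)
        O–A: parent, skip
      visit L (parent A)
        visit J (parent L)
          J–L: parent, skip
          visit H (parent J)
            H–J: parent, skip
            visit I (parent H)
              I–L: L visited and ≠ parent → cycle
Cycle: L – J – H – I – L.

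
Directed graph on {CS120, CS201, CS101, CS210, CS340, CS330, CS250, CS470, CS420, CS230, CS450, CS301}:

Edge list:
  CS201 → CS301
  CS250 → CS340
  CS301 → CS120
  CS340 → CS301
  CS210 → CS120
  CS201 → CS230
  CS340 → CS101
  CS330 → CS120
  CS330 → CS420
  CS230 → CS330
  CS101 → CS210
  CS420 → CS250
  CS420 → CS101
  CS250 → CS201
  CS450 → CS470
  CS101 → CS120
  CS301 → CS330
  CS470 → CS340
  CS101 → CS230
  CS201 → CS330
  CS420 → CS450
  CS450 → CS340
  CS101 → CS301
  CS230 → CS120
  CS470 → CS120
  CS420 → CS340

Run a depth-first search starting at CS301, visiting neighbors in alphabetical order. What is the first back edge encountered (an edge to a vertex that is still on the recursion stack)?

CS230->CS330

DFS from CS301 (visiting neighbors in alphabetical order); mark gray on enter, black on exit:
CS301 gray
  CS120 gray
  CS120 black
  CS330 gray
    CS330→CS120: CS120 black — skip
    CS420 gray
      CS101 gray
        CS101→CS120: CS120 black — skip
        CS210 gray
          CS210→CS120: CS120 black — skip
        CS210 black
        CS230 gray
          CS230→CS120: CS120 black — skip
          CS230→CS330: CS330 is gray → back edge
First back edge: CS230 → CS330.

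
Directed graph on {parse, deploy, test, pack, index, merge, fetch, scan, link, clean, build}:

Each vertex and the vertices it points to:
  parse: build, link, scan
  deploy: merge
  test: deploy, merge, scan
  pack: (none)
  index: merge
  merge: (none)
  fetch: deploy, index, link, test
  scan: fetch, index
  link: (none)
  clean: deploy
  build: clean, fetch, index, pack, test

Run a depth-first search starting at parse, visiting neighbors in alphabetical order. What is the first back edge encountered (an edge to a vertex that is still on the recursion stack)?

scan->fetch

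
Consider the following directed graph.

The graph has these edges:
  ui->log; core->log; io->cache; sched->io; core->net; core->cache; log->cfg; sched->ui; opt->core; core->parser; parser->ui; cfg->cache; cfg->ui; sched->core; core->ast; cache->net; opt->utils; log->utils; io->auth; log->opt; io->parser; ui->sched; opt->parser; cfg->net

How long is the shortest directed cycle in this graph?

For each vertex v, BFS finds the shortest path from v back to v.
The shortest such closed walk is ui → sched → ui, length 2.

2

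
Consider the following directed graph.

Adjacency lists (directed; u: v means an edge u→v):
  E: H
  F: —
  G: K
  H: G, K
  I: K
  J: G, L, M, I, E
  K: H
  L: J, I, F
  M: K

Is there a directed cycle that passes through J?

Yes

J is on a cycle iff J can reach itself via ≥1 edge.
J → L → J — yes.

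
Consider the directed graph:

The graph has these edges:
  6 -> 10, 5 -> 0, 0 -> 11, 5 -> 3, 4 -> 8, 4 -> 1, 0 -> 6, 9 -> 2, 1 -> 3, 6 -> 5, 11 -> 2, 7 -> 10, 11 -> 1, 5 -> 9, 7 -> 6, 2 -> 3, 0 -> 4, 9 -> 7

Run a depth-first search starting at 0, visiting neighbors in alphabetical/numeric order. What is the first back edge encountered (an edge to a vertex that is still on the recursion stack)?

DFS from 0 (visiting neighbors in alphabetical/numeric order); mark gray on enter, black on exit:
0 gray
  4 gray
    1 gray
      3 gray
      3 black
    1 black
    8 gray
    8 black
  4 black
  6 gray
    5 gray
      5→0: 0 is gray → back edge
First back edge: 5 → 0.

5→0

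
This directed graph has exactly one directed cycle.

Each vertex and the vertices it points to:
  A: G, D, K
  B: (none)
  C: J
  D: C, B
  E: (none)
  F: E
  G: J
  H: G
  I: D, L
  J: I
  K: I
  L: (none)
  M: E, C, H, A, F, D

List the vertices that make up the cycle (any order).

DFS with gray/black marking from D:
D gray
  C gray
    J gray
      I gray
        I→D: D is gray → back edge
Back edge closes the cycle D → C → J → I → D; its vertices are {C, D, I, J}.

C, D, I, J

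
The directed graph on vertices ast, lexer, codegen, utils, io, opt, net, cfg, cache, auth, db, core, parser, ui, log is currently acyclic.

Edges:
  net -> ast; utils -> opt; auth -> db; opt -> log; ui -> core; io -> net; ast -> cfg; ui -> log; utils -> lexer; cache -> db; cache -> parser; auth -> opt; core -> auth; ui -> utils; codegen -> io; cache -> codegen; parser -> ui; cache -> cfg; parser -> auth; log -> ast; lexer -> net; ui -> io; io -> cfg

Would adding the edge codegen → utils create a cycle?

No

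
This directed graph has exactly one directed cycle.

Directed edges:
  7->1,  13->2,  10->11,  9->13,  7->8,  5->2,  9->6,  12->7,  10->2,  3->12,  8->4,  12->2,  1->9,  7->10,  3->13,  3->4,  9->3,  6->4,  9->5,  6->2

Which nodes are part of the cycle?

DFS with gray/black marking from 7:
7 gray
  10 gray
    11 gray
    11 black
    2 gray
    2 black
  10 black
  1 gray
    9 gray
      13 gray
        13→2: 2 black — skip
      13 black
      6 gray
        6→2: 2 black — skip
        4 gray
        4 black
      6 black
      3 gray
        12 gray
          12→2: 2 black — skip
          12→7: 7 is gray → back edge
Back edge closes the cycle 7 → 1 → 9 → 3 → 12 → 7; its vertices are {1, 3, 7, 9, 12}.

1, 3, 7, 9, 12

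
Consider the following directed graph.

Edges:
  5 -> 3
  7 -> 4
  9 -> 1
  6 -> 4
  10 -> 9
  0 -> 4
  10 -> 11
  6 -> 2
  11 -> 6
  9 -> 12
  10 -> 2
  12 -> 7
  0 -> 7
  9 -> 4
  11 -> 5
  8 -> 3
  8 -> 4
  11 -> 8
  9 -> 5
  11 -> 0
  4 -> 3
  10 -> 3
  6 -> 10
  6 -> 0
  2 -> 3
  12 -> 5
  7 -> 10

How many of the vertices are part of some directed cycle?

A vertex is on a directed cycle iff it belongs to a strongly connected component of size ≥ 2 (or has a self-loop).
The vertices on cycles are {0, 6, 7, 9, 10, 11, 12} — 7 in total.

7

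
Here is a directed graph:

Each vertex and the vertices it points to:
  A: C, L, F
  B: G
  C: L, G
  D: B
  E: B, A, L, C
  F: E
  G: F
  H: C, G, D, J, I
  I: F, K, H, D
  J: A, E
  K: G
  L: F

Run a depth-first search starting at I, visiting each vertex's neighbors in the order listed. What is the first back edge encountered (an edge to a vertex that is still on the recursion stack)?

G->F

DFS from I (visiting each vertex's neighbors in the order listed); mark gray on enter, black on exit:
I gray
  F gray
    E gray
      B gray
        G gray
          G→F: F is gray → back edge
First back edge: G → F.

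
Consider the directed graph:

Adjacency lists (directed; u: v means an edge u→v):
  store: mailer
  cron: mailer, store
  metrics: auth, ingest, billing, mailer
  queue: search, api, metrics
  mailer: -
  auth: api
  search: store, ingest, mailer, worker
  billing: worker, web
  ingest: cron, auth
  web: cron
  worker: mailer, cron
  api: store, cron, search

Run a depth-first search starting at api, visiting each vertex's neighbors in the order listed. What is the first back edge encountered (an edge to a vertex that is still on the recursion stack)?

DFS from api (visiting each vertex's neighbors in the order listed); mark gray on enter, black on exit:
api gray
  store gray
    mailer gray
    mailer black
  store black
  cron gray
    cron→mailer: mailer black — skip
    cron→store: store black — skip
  cron black
  search gray
    search→store: store black — skip
    ingest gray
      ingest→cron: cron black — skip
      auth gray
        auth→api: api is gray → back edge
First back edge: auth → api.

auth→api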